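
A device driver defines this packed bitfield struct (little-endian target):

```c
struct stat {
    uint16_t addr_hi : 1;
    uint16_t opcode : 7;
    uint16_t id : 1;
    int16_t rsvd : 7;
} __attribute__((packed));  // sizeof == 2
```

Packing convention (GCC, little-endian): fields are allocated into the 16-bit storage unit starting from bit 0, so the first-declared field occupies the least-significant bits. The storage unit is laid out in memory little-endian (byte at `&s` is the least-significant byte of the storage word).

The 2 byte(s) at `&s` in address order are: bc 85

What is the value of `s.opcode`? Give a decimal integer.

[0]=0xbc [1]=0x85 (little-endian) → word 0x85bc
addr_hi [0+:1] = (word>>0) & 0x1 = 0
opcode [1+:7] = (word>>1) & 0x7f = 94  ←
id [8+:1] = (word>>8) & 0x1 = 1
rsvd [9+:7] = (word>>9) & 0x7f = 66

94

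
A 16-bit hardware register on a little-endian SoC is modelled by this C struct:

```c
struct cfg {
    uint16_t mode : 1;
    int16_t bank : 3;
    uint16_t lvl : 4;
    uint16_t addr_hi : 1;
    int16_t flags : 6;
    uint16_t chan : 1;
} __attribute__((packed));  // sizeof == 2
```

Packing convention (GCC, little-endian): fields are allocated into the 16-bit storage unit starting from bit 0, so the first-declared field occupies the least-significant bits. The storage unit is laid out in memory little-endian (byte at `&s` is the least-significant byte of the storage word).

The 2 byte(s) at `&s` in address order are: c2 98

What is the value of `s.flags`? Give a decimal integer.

12

[0]=0xc2 [1]=0x98 (little-endian) → word 0x98c2
mode [0+:1] = (word>>0) & 0x1 = 0
bank [1+:3] = (word>>1) & 0x7 = 1
lvl [4+:4] = (word>>4) & 0xf = 12
addr_hi [8+:1] = (word>>8) & 0x1 = 0
flags [9+:6] = (word>>9) & 0x3f = 12  ←
chan [15+:1] = (word>>15) & 0x1 = 1
flags signed 6b, MSB=0: value = 12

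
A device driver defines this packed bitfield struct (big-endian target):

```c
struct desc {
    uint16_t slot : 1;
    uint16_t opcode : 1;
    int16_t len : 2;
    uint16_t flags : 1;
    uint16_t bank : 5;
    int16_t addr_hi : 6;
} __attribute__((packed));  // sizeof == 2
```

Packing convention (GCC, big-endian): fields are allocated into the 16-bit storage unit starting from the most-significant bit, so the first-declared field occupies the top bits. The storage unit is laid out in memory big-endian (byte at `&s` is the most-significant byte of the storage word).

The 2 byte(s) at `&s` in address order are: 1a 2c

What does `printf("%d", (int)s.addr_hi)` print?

[0]=0x1a [1]=0x2c (big-endian) → word 0x1a2c
slot [15+:1] = (word>>15) & 0x1 = 0
opcode [14+:1] = (word>>14) & 0x1 = 0
len [12+:2] = (word>>12) & 0x3 = 1
flags [11+:1] = (word>>11) & 0x1 = 1
bank [6+:5] = (word>>6) & 0x1f = 8
addr_hi [0+:6] = (word>>0) & 0x3f = 44  ←
addr_hi signed 6b, MSB=1: 44 - 64 = -20

-20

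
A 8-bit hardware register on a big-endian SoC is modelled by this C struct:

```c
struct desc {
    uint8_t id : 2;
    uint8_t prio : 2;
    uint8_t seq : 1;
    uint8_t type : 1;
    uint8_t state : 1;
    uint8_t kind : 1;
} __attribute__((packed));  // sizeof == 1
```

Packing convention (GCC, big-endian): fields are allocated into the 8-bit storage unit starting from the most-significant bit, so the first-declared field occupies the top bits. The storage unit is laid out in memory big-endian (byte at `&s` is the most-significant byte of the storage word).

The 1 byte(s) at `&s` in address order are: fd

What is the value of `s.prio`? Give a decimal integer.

3

[0]=0xfd (big-endian) → word 0xfd
id [6+:2] = (word>>6) & 0x3 = 3
prio [4+:2] = (word>>4) & 0x3 = 3  ←
seq [3+:1] = (word>>3) & 0x1 = 1
type [2+:1] = (word>>2) & 0x1 = 1
state [1+:1] = (word>>1) & 0x1 = 0
kind [0+:1] = (word>>0) & 0x1 = 1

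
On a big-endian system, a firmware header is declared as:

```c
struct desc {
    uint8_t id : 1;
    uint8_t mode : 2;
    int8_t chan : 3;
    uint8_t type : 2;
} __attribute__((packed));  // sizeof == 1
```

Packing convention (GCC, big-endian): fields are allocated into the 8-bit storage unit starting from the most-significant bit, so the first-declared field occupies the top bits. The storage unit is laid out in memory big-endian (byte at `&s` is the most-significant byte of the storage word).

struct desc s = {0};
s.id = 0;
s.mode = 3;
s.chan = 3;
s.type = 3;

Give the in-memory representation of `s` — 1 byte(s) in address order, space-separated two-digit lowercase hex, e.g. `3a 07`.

id:1 = 0 → 0x0 << 7 → word 0x00
mode:2 = 3 → 0x3 << 5 → word 0x60
chan:3 = 3 → 0x3 << 2 → word 0x6c
type:2 = 3 → 0x3 << 0 → word 0x6f
word = 0x6f → big-endian bytes:
  [0]=0x6f

6f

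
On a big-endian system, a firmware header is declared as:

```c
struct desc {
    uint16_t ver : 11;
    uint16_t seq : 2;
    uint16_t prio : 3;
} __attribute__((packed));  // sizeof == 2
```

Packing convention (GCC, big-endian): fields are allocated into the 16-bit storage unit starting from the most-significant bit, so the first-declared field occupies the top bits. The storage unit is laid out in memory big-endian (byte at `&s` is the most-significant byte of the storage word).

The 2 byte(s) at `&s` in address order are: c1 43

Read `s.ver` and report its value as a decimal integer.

1546

[0]=0xc1 [1]=0x43 (big-endian) → word 0xc143
ver [5+:11] = (word>>5) & 0x7ff = 1546  ←
seq [3+:2] = (word>>3) & 0x3 = 0
prio [0+:3] = (word>>0) & 0x7 = 3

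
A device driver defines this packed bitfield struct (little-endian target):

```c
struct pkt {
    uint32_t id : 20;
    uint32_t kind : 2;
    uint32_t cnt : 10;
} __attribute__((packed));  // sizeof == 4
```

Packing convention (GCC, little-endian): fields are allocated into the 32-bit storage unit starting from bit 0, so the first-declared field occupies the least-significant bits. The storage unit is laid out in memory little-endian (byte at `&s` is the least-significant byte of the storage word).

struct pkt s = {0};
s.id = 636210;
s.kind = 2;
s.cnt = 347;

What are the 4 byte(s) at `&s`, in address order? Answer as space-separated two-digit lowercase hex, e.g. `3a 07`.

id (20b) val=636210 bits=0x9b532 at bit 0: 0x0009b532
kind (2b) val=2 bits=0x2 at bit 20: 0x0029b532
cnt (10b) val=347 bits=0x15b at bit 22: 0x56e9b532
word = 0x56e9b532 → little-endian bytes:
  [0]=0x32  [1]=0xb5  [2]=0xe9  [3]=0x56

32 b5 e9 56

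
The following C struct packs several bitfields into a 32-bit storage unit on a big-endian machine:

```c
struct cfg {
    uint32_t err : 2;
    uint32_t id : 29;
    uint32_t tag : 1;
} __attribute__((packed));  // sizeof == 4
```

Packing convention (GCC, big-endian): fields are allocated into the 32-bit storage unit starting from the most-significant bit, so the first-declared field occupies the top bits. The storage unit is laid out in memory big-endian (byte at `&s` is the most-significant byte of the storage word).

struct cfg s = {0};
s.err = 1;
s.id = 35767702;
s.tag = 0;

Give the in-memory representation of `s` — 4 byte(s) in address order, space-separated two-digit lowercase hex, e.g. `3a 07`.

[30+:2] err=1 & 0x3 = 0x1; word=0x40000000
[1+:29] id=35767702 & 0x1fffffff = 0x221c596; word=0x44438b2c
[0+:1] tag=0 & 0x1 = 0x0; word=0x44438b2c
word = 0x44438b2c → big-endian bytes:
  [0]=0x44  [1]=0x43  [2]=0x8b  [3]=0x2c

44 43 8b 2c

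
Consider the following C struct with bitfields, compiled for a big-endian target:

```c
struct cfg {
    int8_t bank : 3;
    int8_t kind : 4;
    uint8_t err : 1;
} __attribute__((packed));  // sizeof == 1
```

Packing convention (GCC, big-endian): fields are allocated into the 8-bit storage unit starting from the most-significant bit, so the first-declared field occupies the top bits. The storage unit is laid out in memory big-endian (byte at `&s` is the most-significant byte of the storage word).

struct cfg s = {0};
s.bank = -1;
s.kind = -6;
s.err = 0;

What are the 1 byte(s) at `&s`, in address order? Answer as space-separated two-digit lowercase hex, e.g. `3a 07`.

[5+:3] bank=-1 & 0x7 = 0x7; word=0xe0
[1+:4] kind=-6 & 0xf = 0xa; word=0xf4
[0+:1] err=0 & 0x1 = 0x0; word=0xf4
word = 0xf4 → big-endian bytes:
  [0]=0xf4

f4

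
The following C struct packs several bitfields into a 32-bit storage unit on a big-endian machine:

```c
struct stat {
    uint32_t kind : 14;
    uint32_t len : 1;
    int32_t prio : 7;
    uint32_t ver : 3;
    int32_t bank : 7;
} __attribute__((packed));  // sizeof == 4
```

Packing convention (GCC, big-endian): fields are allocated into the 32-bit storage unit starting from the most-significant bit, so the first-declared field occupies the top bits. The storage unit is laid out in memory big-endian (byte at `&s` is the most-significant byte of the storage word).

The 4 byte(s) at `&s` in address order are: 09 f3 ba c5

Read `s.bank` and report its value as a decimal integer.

-59

[0]=0x09 [1]=0xf3 [2]=0xba [3]=0xc5 (big-endian) → word 0x09f3bac5
kind [18+:14] = (word>>18) & 0x3fff = 636
len [17+:1] = (word>>17) & 0x1 = 1
prio [10+:7] = (word>>10) & 0x7f = 110
ver [7+:3] = (word>>7) & 0x7 = 5
bank [0+:7] = (word>>0) & 0x7f = 69  ←
bank signed 7b, MSB=1: 69 - 128 = -59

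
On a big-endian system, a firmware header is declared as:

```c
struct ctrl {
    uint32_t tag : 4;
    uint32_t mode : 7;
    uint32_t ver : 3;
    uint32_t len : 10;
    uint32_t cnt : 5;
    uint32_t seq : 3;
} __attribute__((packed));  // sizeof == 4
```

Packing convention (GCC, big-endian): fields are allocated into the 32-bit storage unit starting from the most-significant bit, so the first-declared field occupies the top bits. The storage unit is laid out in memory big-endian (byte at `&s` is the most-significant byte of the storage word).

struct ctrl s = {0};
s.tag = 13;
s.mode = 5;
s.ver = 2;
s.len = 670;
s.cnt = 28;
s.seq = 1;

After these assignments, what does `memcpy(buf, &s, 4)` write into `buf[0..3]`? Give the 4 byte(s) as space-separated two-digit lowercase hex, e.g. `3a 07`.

d0 aa 9e e1

[28+:4] tag=13 & 0xf = 0xd; word=0xd0000000
[21+:7] mode=5 & 0x7f = 0x5; word=0xd0a00000
[18+:3] ver=2 & 0x7 = 0x2; word=0xd0a80000
[8+:10] len=670 & 0x3ff = 0x29e; word=0xd0aa9e00
[3+:5] cnt=28 & 0x1f = 0x1c; word=0xd0aa9ee0
[0+:3] seq=1 & 0x7 = 0x1; word=0xd0aa9ee1
word = 0xd0aa9ee1 → big-endian bytes:
  [0]=0xd0  [1]=0xaa  [2]=0x9e  [3]=0xe1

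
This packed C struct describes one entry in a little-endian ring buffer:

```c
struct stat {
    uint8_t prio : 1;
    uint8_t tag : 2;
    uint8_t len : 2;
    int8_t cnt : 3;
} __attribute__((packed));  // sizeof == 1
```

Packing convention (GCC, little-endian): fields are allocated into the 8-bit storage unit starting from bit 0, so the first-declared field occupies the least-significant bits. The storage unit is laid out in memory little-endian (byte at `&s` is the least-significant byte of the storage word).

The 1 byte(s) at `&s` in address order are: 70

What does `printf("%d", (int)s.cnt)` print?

3

[0]=0x70 (little-endian) → word 0x70
prio [0+:1] = (word>>0) & 0x1 = 0
tag [1+:2] = (word>>1) & 0x3 = 0
len [3+:2] = (word>>3) & 0x3 = 2
cnt [5+:3] = (word>>5) & 0x7 = 3  ←
cnt signed 3b, MSB=0: value = 3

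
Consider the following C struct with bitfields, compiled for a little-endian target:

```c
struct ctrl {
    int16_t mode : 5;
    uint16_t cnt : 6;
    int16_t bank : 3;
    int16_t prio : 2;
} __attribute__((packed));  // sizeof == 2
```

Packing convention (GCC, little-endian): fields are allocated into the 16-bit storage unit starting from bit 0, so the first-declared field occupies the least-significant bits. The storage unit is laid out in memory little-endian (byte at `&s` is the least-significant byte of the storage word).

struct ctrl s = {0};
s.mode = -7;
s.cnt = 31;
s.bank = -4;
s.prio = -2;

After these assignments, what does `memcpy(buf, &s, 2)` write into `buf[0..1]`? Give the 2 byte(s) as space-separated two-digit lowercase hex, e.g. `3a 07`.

f9 a3

[0+:5] mode=-7 & 0x1f = 0x19; word=0x0019
[5+:6] cnt=31 & 0x3f = 0x1f; word=0x03f9
[11+:3] bank=-4 & 0x7 = 0x4; word=0x23f9
[14+:2] prio=-2 & 0x3 = 0x2; word=0xa3f9
word = 0xa3f9 → little-endian bytes:
  [0]=0xf9  [1]=0xa3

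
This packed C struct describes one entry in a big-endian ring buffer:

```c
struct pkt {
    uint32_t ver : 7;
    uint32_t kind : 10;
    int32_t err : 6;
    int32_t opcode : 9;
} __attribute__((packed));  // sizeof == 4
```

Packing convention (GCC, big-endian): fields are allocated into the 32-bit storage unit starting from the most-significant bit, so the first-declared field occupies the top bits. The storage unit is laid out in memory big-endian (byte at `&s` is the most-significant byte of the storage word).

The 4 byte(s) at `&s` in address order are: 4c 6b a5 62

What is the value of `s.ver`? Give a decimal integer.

38

[0]=0x4c [1]=0x6b [2]=0xa5 [3]=0x62 (big-endian) → word 0x4c6ba562
ver [25+:7] = (word>>25) & 0x7f = 38  ←
kind [15+:10] = (word>>15) & 0x3ff = 215
err [9+:6] = (word>>9) & 0x3f = 18
opcode [0+:9] = (word>>0) & 0x1ff = 354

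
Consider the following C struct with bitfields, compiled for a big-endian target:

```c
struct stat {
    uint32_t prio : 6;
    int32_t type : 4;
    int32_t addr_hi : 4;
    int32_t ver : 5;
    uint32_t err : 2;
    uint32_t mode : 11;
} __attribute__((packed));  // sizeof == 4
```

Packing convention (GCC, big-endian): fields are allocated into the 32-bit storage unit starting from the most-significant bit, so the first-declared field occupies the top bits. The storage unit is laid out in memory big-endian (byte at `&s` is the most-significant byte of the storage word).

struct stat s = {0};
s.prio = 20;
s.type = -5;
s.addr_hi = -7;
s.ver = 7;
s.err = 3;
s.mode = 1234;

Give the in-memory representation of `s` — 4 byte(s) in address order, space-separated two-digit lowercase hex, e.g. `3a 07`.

52 e4 fc d2

prio (6b) val=20 bits=0x14 at bit 26: 0x50000000
type (4b) val=-5 bits=0xb at bit 22: 0x52c00000
addr_hi (4b) val=-7 bits=0x9 at bit 18: 0x52e40000
ver (5b) val=7 bits=0x7 at bit 13: 0x52e4e000
err (2b) val=3 bits=0x3 at bit 11: 0x52e4f800
mode (11b) val=1234 bits=0x4d2 at bit 0: 0x52e4fcd2
word = 0x52e4fcd2 → big-endian bytes:
  [0]=0x52  [1]=0xe4  [2]=0xfc  [3]=0xd2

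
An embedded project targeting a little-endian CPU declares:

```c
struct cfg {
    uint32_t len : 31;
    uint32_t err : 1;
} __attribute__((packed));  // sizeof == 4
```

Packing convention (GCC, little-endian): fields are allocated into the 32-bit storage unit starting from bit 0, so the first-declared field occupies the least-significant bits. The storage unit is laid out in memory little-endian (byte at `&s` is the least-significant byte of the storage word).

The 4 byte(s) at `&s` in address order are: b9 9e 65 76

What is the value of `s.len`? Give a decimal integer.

[0]=0xb9 [1]=0x9e [2]=0x65 [3]=0x76 (little-endian) → word 0x76659eb9
len:31 @ bit 0 → (0x76659eb9>>0)&0x7fffffff = 0x76659eb9  ←
err:1 @ bit 31 → (0x76659eb9>>31)&0x1 = 0x0

1986371257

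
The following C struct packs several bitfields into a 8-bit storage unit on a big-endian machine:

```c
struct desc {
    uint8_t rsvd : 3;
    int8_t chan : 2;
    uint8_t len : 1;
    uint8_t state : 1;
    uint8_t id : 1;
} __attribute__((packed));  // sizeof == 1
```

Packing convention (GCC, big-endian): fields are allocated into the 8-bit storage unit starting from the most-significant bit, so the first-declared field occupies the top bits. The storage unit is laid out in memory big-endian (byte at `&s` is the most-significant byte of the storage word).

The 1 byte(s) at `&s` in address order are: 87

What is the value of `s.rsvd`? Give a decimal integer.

4

[0]=0x87 (big-endian) → word 0x87
rsvd:3 @ bit 5 → (0x87>>5)&0x7 = 0x4  ←
chan:2 @ bit 3 → (0x87>>3)&0x3 = 0x0
len:1 @ bit 2 → (0x87>>2)&0x1 = 0x1
state:1 @ bit 1 → (0x87>>1)&0x1 = 0x1
id:1 @ bit 0 → (0x87>>0)&0x1 = 0x1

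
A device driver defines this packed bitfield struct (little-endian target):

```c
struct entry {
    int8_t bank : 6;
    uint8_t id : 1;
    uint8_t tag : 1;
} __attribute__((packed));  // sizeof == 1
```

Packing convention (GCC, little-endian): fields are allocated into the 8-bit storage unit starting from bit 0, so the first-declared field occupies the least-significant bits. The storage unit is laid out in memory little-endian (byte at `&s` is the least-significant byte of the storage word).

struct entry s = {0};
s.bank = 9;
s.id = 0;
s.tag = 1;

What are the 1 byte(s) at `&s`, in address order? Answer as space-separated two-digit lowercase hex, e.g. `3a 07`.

[0+:6] bank=9 & 0x3f = 0x9; word=0x09
[6+:1] id=0 & 0x1 = 0x0; word=0x09
[7+:1] tag=1 & 0x1 = 0x1; word=0x89
word = 0x89 → little-endian bytes:
  [0]=0x89

89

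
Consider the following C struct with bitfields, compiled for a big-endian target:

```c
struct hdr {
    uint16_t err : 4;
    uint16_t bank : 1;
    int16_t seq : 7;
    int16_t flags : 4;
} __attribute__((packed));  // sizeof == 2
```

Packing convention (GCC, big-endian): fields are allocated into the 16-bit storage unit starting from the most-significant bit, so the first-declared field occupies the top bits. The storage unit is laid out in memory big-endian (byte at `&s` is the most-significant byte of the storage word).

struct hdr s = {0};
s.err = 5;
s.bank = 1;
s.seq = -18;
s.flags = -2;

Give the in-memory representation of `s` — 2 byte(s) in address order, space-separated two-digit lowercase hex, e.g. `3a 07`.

5e ee

err:4 = 5 → 0x5 << 12 → word 0x5000
bank:1 = 1 → 0x1 << 11 → word 0x5800
seq:7 = -18 → 0x6e << 4 → word 0x5ee0
flags:4 = -2 → 0xe << 0 → word 0x5eee
word = 0x5eee → big-endian bytes:
  [0]=0x5e  [1]=0xee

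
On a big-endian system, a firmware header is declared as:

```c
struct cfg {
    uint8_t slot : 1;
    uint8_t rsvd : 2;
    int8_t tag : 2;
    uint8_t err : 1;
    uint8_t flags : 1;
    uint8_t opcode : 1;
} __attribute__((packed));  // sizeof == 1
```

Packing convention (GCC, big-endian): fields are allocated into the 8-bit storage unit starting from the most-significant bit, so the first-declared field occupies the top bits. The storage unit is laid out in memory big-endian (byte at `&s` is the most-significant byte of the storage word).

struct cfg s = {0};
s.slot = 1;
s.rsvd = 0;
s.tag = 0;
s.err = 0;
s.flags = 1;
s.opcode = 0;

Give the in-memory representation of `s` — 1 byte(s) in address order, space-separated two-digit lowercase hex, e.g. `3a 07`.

82

slot (1b) val=1 bits=0x1 at bit 7: 0x80
rsvd (2b) val=0 bits=0x0 at bit 5: 0x80
tag (2b) val=0 bits=0x0 at bit 3: 0x80
err (1b) val=0 bits=0x0 at bit 2: 0x80
flags (1b) val=1 bits=0x1 at bit 1: 0x82
opcode (1b) val=0 bits=0x0 at bit 0: 0x82
word = 0x82 → big-endian bytes:
  [0]=0x82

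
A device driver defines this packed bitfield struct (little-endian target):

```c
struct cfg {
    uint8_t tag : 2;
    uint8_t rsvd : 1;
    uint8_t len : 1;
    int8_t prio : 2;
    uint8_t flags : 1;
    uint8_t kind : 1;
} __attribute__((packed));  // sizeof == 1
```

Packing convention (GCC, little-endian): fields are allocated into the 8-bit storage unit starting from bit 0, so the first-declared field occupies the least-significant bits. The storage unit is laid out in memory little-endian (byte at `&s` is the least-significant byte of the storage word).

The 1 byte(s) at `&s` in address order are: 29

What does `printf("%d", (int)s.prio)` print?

-2

[0]=0x29 (little-endian) → word 0x29
tag:2 @ bit 0 → (0x29>>0)&0x3 = 0x1
rsvd:1 @ bit 2 → (0x29>>2)&0x1 = 0x0
len:1 @ bit 3 → (0x29>>3)&0x1 = 0x1
prio:2 @ bit 4 → (0x29>>4)&0x3 = 0x2  ←
flags:1 @ bit 6 → (0x29>>6)&0x1 = 0x0
kind:1 @ bit 7 → (0x29>>7)&0x1 = 0x0
prio signed 2b, MSB=1: 2 - 4 = -2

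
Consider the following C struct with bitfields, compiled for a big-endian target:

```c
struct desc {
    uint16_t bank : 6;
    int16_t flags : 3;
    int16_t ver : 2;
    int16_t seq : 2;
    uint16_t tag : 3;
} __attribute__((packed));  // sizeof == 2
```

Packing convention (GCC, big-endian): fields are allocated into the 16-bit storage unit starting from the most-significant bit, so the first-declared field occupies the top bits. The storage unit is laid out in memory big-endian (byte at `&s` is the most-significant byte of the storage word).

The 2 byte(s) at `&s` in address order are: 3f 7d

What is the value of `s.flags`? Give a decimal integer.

[0]=0x3f [1]=0x7d (big-endian) → word 0x3f7d
bank [10+:6] = (word>>10) & 0x3f = 15
flags [7+:3] = (word>>7) & 0x7 = 6  ←
ver [5+:2] = (word>>5) & 0x3 = 3
seq [3+:2] = (word>>3) & 0x3 = 3
tag [0+:3] = (word>>0) & 0x7 = 5
flags signed 3b, MSB=1: 6 - 8 = -2

-2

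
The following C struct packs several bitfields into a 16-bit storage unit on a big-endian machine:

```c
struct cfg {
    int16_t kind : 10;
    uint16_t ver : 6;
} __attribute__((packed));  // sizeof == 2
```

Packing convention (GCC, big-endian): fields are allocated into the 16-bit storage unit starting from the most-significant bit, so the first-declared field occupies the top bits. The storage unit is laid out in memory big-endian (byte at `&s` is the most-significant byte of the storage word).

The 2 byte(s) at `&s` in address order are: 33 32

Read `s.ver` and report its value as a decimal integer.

[0]=0x33 [1]=0x32 (big-endian) → word 0x3332
kind:10 @ bit 6 → (0x3332>>6)&0x3ff = 0xcc
ver:6 @ bit 0 → (0x3332>>0)&0x3f = 0x32  ←

50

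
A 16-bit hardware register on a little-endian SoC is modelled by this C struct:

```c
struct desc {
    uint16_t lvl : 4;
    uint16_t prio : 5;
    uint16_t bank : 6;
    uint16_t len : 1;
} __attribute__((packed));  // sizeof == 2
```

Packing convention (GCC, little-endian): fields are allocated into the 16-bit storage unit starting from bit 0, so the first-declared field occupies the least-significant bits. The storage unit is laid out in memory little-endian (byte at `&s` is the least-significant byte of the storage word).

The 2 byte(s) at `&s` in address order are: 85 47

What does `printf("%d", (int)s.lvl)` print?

5

[0]=0x85 [1]=0x47 (little-endian) → word 0x4785
lvl:4 @ bit 0 → (0x4785>>0)&0xf = 0x5  ←
prio:5 @ bit 4 → (0x4785>>4)&0x1f = 0x18
bank:6 @ bit 9 → (0x4785>>9)&0x3f = 0x23
len:1 @ bit 15 → (0x4785>>15)&0x1 = 0x0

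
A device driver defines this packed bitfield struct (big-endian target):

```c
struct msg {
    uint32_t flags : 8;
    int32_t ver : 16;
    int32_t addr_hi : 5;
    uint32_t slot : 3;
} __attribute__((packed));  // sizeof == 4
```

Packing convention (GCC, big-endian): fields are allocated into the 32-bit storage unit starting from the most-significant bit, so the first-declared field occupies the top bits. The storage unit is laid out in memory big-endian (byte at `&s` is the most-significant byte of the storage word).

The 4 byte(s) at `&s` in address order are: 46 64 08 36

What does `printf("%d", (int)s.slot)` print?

6

[0]=0x46 [1]=0x64 [2]=0x08 [3]=0x36 (big-endian) → word 0x46640836
flags [24+:8] = (word>>24) & 0xff = 70
ver [8+:16] = (word>>8) & 0xffff = 25608
addr_hi [3+:5] = (word>>3) & 0x1f = 6
slot [0+:3] = (word>>0) & 0x7 = 6  ←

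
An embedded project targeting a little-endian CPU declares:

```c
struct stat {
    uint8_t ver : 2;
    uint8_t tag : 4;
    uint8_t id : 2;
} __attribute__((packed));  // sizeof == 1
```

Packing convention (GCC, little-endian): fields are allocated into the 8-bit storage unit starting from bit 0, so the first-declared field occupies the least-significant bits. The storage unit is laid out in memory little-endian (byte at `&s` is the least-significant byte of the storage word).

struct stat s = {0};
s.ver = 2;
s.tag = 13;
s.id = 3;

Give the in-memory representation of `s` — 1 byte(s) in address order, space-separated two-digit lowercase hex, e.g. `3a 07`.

ver:2 = 2 → 0x2 << 0 → word 0x02
tag:4 = 13 → 0xd << 2 → word 0x36
id:2 = 3 → 0x3 << 6 → word 0xf6
word = 0xf6 → little-endian bytes:
  [0]=0xf6

f6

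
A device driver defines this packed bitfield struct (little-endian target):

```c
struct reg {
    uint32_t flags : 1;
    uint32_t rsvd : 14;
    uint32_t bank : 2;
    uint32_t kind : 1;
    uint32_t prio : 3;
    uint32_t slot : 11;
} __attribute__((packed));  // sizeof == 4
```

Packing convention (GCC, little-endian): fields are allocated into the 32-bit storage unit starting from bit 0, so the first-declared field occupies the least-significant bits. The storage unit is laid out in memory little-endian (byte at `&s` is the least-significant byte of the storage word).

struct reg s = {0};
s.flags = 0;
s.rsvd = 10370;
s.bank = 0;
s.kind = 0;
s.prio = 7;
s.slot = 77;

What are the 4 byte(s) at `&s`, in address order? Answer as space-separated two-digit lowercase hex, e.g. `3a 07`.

04 51 bc 09

flags (1b) val=0 bits=0x0 at bit 0: 0x00000000
rsvd (14b) val=10370 bits=0x2882 at bit 1: 0x00005104
bank (2b) val=0 bits=0x0 at bit 15: 0x00005104
kind (1b) val=0 bits=0x0 at bit 17: 0x00005104
prio (3b) val=7 bits=0x7 at bit 18: 0x001c5104
slot (11b) val=77 bits=0x4d at bit 21: 0x09bc5104
word = 0x09bc5104 → little-endian bytes:
  [0]=0x04  [1]=0x51  [2]=0xbc  [3]=0x09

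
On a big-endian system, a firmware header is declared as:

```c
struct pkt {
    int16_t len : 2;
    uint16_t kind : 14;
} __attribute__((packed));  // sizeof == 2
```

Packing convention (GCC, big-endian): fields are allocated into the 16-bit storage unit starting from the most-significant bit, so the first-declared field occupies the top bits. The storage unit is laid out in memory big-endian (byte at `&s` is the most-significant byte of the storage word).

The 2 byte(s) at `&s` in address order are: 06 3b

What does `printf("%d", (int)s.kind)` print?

1595

[0]=0x06 [1]=0x3b (big-endian) → word 0x063b
len:2 @ bit 14 → (0x063b>>14)&0x3 = 0x0
kind:14 @ bit 0 → (0x063b>>0)&0x3fff = 0x63b  ←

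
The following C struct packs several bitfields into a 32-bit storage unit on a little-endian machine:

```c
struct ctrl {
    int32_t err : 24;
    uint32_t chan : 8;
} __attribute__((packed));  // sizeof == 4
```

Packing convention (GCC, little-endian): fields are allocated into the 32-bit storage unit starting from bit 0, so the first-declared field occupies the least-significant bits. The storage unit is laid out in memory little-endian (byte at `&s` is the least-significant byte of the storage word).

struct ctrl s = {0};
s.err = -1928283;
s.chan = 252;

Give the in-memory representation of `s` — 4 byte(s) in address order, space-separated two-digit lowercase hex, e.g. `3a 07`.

err:24 = -1928283 → 0xe293a5 << 0 → word 0x00e293a5
chan:8 = 252 → 0xfc << 24 → word 0xfce293a5
word = 0xfce293a5 → little-endian bytes:
  [0]=0xa5  [1]=0x93  [2]=0xe2  [3]=0xfc

a5 93 e2 fc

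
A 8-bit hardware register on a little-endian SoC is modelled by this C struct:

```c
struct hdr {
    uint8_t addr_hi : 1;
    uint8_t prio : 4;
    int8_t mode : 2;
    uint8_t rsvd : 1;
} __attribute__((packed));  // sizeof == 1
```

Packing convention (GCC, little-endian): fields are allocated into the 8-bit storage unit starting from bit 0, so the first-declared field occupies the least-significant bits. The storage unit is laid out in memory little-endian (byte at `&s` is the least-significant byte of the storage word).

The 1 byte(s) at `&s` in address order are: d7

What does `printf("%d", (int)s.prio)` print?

11

[0]=0xd7 (little-endian) → word 0xd7
addr_hi:1 @ bit 0 → (0xd7>>0)&0x1 = 0x1
prio:4 @ bit 1 → (0xd7>>1)&0xf = 0xb  ←
mode:2 @ bit 5 → (0xd7>>5)&0x3 = 0x2
rsvd:1 @ bit 7 → (0xd7>>7)&0x1 = 0x1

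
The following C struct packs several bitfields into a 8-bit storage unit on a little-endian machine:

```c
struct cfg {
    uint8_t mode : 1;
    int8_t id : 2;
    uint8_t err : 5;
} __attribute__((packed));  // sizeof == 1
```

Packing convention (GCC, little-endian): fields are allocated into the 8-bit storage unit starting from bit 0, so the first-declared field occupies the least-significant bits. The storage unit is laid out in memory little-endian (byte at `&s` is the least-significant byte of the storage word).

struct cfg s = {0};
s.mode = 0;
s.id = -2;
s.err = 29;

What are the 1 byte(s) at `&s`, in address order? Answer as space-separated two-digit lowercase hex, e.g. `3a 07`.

[0+:1] mode=0 & 0x1 = 0x0; word=0x00
[1+:2] id=-2 & 0x3 = 0x2; word=0x04
[3+:5] err=29 & 0x1f = 0x1d; word=0xec
word = 0xec → little-endian bytes:
  [0]=0xec

ec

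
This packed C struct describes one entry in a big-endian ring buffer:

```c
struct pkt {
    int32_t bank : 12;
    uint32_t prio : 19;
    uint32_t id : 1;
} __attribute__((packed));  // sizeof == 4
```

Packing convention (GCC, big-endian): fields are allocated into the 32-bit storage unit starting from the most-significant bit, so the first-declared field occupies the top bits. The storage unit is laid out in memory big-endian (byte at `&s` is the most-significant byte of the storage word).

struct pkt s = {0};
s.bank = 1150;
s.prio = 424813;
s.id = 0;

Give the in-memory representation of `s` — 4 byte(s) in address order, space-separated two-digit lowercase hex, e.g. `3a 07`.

[20+:12] bank=1150 & 0xfff = 0x47e; word=0x47e00000
[1+:19] prio=424813 & 0x7ffff = 0x67b6d; word=0x47ecf6da
[0+:1] id=0 & 0x1 = 0x0; word=0x47ecf6da
word = 0x47ecf6da → big-endian bytes:
  [0]=0x47  [1]=0xec  [2]=0xf6  [3]=0xda

47 ec f6 da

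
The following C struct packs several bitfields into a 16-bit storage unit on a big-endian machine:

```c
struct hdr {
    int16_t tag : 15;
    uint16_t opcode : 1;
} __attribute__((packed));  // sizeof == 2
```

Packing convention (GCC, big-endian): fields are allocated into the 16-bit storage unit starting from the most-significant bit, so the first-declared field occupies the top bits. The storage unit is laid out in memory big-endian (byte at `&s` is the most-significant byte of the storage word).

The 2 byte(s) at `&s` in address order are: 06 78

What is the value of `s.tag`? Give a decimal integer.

828

[0]=0x06 [1]=0x78 (big-endian) → word 0x0678
tag [1+:15] = (word>>1) & 0x7fff = 828  ←
opcode [0+:1] = (word>>0) & 0x1 = 0
tag signed 15b, MSB=0: value = 828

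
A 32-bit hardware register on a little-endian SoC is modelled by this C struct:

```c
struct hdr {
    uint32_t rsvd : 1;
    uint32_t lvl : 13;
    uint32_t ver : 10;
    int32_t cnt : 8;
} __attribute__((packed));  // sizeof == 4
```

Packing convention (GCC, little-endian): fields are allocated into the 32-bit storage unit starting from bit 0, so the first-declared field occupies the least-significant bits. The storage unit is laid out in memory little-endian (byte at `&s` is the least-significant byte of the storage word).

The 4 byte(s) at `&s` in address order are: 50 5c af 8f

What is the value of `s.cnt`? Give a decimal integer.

[0]=0x50 [1]=0x5c [2]=0xaf [3]=0x8f (little-endian) → word 0x8faf5c50
rsvd [0+:1] = (word>>0) & 0x1 = 0
lvl [1+:13] = (word>>1) & 0x1fff = 3624
ver [14+:10] = (word>>14) & 0x3ff = 701
cnt [24+:8] = (word>>24) & 0xff = 143  ←
cnt signed 8b, MSB=1: 143 - 256 = -113

-113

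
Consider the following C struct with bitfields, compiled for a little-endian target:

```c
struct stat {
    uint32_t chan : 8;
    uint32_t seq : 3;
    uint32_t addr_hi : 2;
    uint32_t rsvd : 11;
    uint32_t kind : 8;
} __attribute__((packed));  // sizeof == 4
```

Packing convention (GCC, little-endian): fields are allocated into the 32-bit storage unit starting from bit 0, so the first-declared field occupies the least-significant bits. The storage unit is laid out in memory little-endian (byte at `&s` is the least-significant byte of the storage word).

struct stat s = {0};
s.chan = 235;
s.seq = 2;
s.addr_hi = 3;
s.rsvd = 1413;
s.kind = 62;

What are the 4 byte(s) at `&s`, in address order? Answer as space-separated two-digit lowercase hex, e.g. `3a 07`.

eb ba b0 3e

chan (8b) val=235 bits=0xeb at bit 0: 0x000000eb
seq (3b) val=2 bits=0x2 at bit 8: 0x000002eb
addr_hi (2b) val=3 bits=0x3 at bit 11: 0x00001aeb
rsvd (11b) val=1413 bits=0x585 at bit 13: 0x00b0baeb
kind (8b) val=62 bits=0x3e at bit 24: 0x3eb0baeb
word = 0x3eb0baeb → little-endian bytes:
  [0]=0xeb  [1]=0xba  [2]=0xb0  [3]=0x3e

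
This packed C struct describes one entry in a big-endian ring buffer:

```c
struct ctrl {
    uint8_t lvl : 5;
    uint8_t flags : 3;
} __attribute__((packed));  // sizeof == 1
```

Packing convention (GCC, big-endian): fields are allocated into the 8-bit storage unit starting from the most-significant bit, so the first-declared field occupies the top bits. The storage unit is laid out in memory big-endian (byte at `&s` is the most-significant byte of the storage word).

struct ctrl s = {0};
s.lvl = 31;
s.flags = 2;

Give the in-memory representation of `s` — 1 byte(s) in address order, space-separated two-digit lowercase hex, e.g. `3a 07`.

lvl (5b) val=31 bits=0x1f at bit 3: 0xf8
flags (3b) val=2 bits=0x2 at bit 0: 0xfa
word = 0xfa → big-endian bytes:
  [0]=0xfa

fa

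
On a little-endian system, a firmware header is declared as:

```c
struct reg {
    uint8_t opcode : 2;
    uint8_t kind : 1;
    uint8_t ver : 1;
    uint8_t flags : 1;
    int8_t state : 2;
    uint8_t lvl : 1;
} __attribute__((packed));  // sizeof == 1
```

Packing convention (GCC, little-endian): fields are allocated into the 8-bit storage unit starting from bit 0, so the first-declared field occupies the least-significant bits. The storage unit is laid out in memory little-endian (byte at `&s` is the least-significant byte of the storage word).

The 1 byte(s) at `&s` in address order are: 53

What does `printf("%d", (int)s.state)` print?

[0]=0x53 (little-endian) → word 0x53
opcode:2 @ bit 0 → (0x53>>0)&0x3 = 0x3
kind:1 @ bit 2 → (0x53>>2)&0x1 = 0x0
ver:1 @ bit 3 → (0x53>>3)&0x1 = 0x0
flags:1 @ bit 4 → (0x53>>4)&0x1 = 0x1
state:2 @ bit 5 → (0x53>>5)&0x3 = 0x2  ←
lvl:1 @ bit 7 → (0x53>>7)&0x1 = 0x0
state signed 2b, MSB=1: 2 - 4 = -2

-2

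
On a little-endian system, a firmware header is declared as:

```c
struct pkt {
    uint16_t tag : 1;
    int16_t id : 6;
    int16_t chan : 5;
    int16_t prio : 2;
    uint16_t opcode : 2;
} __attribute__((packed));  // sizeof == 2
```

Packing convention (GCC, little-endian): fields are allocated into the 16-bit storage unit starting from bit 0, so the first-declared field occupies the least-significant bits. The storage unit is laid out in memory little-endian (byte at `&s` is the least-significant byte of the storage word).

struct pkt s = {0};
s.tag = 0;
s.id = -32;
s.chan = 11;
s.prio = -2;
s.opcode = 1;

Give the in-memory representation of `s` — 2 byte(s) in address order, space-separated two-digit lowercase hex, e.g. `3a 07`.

[0+:1] tag=0 & 0x1 = 0x0; word=0x0000
[1+:6] id=-32 & 0x3f = 0x20; word=0x0040
[7+:5] chan=11 & 0x1f = 0xb; word=0x05c0
[12+:2] prio=-2 & 0x3 = 0x2; word=0x25c0
[14+:2] opcode=1 & 0x3 = 0x1; word=0x65c0
word = 0x65c0 → little-endian bytes:
  [0]=0xc0  [1]=0x65

c0 65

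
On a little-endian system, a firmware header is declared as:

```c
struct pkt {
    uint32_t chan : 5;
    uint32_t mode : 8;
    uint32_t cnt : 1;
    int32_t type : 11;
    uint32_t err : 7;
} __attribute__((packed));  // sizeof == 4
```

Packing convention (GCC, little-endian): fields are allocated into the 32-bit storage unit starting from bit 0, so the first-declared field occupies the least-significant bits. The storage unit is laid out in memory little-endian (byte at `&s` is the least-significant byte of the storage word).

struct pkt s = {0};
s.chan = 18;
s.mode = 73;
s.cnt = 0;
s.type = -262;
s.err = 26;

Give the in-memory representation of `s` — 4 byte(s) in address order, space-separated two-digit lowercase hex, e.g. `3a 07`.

32 89 be 35

chan (5b) val=18 bits=0x12 at bit 0: 0x00000012
mode (8b) val=73 bits=0x49 at bit 5: 0x00000932
cnt (1b) val=0 bits=0x0 at bit 13: 0x00000932
type (11b) val=-262 bits=0x6fa at bit 14: 0x01be8932
err (7b) val=26 bits=0x1a at bit 25: 0x35be8932
word = 0x35be8932 → little-endian bytes:
  [0]=0x32  [1]=0x89  [2]=0xbe  [3]=0x35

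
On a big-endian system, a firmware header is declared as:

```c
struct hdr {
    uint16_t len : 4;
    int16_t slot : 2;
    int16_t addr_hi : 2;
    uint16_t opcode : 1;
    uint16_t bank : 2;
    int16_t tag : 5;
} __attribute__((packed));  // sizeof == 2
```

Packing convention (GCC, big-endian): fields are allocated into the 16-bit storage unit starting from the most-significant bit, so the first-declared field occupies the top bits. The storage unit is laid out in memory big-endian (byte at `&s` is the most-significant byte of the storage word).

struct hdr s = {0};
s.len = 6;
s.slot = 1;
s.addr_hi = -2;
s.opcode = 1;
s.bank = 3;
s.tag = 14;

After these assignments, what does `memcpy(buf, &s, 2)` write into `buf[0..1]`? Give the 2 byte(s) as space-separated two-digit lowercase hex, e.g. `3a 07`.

66 ee

len (4b) val=6 bits=0x6 at bit 12: 0x6000
slot (2b) val=1 bits=0x1 at bit 10: 0x6400
addr_hi (2b) val=-2 bits=0x2 at bit 8: 0x6600
opcode (1b) val=1 bits=0x1 at bit 7: 0x6680
bank (2b) val=3 bits=0x3 at bit 5: 0x66e0
tag (5b) val=14 bits=0xe at bit 0: 0x66ee
word = 0x66ee → big-endian bytes:
  [0]=0x66  [1]=0xee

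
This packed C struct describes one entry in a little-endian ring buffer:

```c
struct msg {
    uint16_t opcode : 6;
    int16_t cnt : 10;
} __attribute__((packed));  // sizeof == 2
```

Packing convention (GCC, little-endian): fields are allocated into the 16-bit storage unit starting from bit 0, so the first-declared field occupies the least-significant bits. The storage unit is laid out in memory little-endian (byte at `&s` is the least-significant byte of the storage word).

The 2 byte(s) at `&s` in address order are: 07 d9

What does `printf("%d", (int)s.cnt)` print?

[0]=0x07 [1]=0xd9 (little-endian) → word 0xd907
opcode:6 @ bit 0 → (0xd907>>0)&0x3f = 0x7
cnt:10 @ bit 6 → (0xd907>>6)&0x3ff = 0x364  ←
cnt signed 10b, MSB=1: 868 - 1024 = -156

-156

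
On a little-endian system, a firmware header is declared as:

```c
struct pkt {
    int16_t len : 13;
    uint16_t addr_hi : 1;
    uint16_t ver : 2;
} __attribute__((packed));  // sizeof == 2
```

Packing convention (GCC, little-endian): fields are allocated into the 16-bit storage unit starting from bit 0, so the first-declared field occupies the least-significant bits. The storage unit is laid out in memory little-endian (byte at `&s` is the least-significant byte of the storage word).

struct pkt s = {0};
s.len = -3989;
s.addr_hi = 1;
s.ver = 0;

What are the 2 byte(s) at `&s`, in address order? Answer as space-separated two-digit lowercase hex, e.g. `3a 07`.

6b 30

[0+:13] len=-3989 & 0x1fff = 0x106b; word=0x106b
[13+:1] addr_hi=1 & 0x1 = 0x1; word=0x306b
[14+:2] ver=0 & 0x3 = 0x0; word=0x306b
word = 0x306b → little-endian bytes:
  [0]=0x6b  [1]=0x30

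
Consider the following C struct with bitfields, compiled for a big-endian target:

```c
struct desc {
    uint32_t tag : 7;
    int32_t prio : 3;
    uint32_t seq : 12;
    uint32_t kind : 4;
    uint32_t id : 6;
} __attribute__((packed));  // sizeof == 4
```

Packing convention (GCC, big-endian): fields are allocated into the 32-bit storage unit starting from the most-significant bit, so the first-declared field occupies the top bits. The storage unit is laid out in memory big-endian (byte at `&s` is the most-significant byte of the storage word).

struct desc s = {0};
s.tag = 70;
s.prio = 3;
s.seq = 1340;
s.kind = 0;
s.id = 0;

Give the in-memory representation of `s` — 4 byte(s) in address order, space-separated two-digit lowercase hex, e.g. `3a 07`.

tag:7 = 70 → 0x46 << 25 → word 0x8c000000
prio:3 = 3 → 0x3 << 22 → word 0x8cc00000
seq:12 = 1340 → 0x53c << 10 → word 0x8cd4f000
kind:4 = 0 → 0x0 << 6 → word 0x8cd4f000
id:6 = 0 → 0x0 << 0 → word 0x8cd4f000
word = 0x8cd4f000 → big-endian bytes:
  [0]=0x8c  [1]=0xd4  [2]=0xf0  [3]=0x00

8c d4 f0 00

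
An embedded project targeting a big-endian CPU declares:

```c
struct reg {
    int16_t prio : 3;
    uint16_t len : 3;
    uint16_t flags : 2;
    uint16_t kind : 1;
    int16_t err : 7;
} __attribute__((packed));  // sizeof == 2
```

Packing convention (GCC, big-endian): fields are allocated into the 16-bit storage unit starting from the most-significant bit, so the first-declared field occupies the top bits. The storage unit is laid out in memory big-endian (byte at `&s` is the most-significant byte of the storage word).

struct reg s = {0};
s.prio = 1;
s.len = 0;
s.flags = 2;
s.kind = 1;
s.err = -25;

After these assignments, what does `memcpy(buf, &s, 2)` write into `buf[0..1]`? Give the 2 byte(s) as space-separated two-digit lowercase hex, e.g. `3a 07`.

22 e7

prio (3b) val=1 bits=0x1 at bit 13: 0x2000
len (3b) val=0 bits=0x0 at bit 10: 0x2000
flags (2b) val=2 bits=0x2 at bit 8: 0x2200
kind (1b) val=1 bits=0x1 at bit 7: 0x2280
err (7b) val=-25 bits=0x67 at bit 0: 0x22e7
word = 0x22e7 → big-endian bytes:
  [0]=0x22  [1]=0xe7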